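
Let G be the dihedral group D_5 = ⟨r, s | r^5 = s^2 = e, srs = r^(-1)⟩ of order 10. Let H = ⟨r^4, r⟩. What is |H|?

5

|⟨r^4⟩| = 5 and |⟨r⟩| = 5, so |H| is a multiple of lcm(5, 5) = 5 and divides |G| = 10.
Closing under the operation: H = {e, r, r^2, r^3, r^4}, so |H| = 5.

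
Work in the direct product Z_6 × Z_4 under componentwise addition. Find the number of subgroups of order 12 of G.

3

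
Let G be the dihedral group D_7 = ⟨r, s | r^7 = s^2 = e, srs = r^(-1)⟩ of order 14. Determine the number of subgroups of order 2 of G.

7

|G| = 14 and 2 | 14, so subgroups of order 2 are possible by Lagrange.
The subgroups of order 2 are: {e, r^2s}; {e, r^3s}; {e, r^4s}; {e, r^5s}; … (7 in all).
So G has 7 subgroups of order 2.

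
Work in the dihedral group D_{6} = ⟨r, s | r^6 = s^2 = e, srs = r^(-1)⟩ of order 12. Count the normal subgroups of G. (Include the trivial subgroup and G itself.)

7

G has 16 subgroups. Checking conjugation-invariance by order — order 1: 1/1 normal; order 2: 1/7 normal; order 3: 1/1 normal; order 4: 0/3 normal; order 6: 3/3 normal; order 12: 1/1 normal.
Total normal subgroups: 7.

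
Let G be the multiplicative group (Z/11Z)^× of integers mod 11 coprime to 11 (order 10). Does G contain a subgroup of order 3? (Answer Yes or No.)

No

3 does not divide |G| = 10, so by Lagrange no subgroup of order 3 exists.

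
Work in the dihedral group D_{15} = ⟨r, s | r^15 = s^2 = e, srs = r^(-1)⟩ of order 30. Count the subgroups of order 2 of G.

|G| = 30 and 2 | 30, so subgroups of order 2 are possible by Lagrange.
The subgroups of order 2 are: {e, r^10s}; {e, r^11s}; {e, r^12s}; {e, r^13s}; … (15 in all).
So G has 15 subgroups of order 2.

15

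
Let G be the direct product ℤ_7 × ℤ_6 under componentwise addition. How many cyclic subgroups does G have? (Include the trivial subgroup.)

8

Group the elements of G by the cyclic subgroup they generate; each cyclic subgroup of order d accounts for φ(d) elements.
Cyclic subgroups by order — order 1: 1; order 2: 1; order 3: 1; order 6: 1; order 7: 1; order 14: 1; order 21: 1; order 42: 1.
Total: 8.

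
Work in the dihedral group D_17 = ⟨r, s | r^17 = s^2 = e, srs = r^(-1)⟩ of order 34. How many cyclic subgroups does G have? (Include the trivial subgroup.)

A cyclic subgroup of order d is generated by each of its φ(d) elements of order d, so the cyclic subgroups of order d number (#elements of order d)/φ(d).
Cyclic subgroups by order — order 1: 1; order 2: 17; order 17: 1.
Total: 19.

19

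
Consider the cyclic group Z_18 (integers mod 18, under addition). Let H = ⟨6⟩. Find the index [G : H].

6

|⟨6⟩| = 3 and |G| = 18.
By Lagrange, [G : H] = |G|/|H| = 18/3 = 6.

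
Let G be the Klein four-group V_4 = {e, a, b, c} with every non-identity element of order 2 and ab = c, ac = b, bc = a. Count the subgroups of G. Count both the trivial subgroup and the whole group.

5

|G| = 4, so by Lagrange every subgroup order divides 4. Divisors: 1, 2, 4.
Subgroups by order — order 1: 1; order 2: 3; order 4: 1.
Total: 1 + 3 + 1 = 5.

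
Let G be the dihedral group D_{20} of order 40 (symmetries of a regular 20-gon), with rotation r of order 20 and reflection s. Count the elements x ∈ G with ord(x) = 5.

4

The elements of order 5 are: r^4, r^8, r^12, r^16.
That's 4.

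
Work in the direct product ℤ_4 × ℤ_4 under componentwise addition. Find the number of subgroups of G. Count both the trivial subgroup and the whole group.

15

|G| = 16, so by Lagrange every subgroup order divides 16. Divisors: 1, 2, 4, 8, 16.
Subgroups by order — order 1: 1; order 2: 3; order 4: 7; order 8: 3; order 16: 1.
Total: 1 + 3 + 7 + 3 + 1 = 15.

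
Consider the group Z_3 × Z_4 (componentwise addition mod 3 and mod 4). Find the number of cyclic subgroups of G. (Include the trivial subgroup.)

A cyclic subgroup of order d is generated by each of its φ(d) elements of order d, so the cyclic subgroups of order d number (#elements of order d)/φ(d).
Cyclic subgroups by order — order 1: 1; order 2: 1; order 3: 1; order 4: 1; order 6: 1; order 12: 1.
Total: 6.

6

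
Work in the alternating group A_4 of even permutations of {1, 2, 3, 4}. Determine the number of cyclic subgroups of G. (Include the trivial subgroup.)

8

Each element a generates a cyclic subgroup ⟨a⟩; distinct elements may generate the same one (a cyclic group of order d has φ(d) generators).
Cyclic subgroups by order — order 1: 1; order 2: 3; order 3: 4.
Total: 8.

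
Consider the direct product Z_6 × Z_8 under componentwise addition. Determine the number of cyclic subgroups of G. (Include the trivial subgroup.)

Each element a generates a cyclic subgroup ⟨a⟩; distinct elements may generate the same one (a cyclic group of order d has φ(d) generators).
Cyclic subgroups by order — order 1: 1; order 2: 3; order 3: 1; order 4: 2; order 6: 3; order 8: 2; order 12: 2; order 24: 2.
Total: 16.

16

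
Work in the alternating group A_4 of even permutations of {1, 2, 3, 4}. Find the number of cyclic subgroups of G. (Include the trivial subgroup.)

Each element a generates a cyclic subgroup ⟨a⟩; distinct elements may generate the same one (a cyclic group of order d has φ(d) generators).
Cyclic subgroups by order — order 1: 1; order 2: 3; order 3: 4.
Total: 8.

8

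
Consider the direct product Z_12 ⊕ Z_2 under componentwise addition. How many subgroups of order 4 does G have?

|G| = 24 and 4 | 24, so subgroups of order 4 are possible by Lagrange.
The subgroups of order 4 are: {(0,0), (0,1), (6,0), (6,1)}; {(0,0), (3,0), (6,0), (9,0)}; {(0,0), (3,1), (6,0), (9,1)}.
So G has 3 subgroups of order 4.

3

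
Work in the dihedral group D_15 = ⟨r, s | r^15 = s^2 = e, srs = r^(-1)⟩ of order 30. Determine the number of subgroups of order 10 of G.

|G| = 30 and 10 | 30, so subgroups of order 10 are possible by Lagrange.
The subgroups of order 10 are: {e, r^3, r^6, r^9, r^12, rs, r^4s, r^7s, r^10s, r^13s}; {e, r^3, r^6, r^9, r^12, r^2s, r^5s, r^8s, r^11s, r^14s}; {e, r^3, r^6, r^9, r^12, s, r^3s, r^6s, r^9s, r^12s}.
So G has 3 subgroups of order 10.

3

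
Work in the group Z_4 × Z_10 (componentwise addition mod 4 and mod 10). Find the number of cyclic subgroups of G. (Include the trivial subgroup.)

12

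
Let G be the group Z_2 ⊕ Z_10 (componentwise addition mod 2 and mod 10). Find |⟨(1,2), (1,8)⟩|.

10

|⟨(1,2)⟩| = 10 and |⟨(1,8)⟩| = 10, so |H| is a multiple of lcm(10, 10) = 10 and divides |G| = 20.
Closing under the operation: H = {(0,0), (0,2), (0,4), (0,6), (0,8), (1,0), (1,2), (1,4), (1,6), (1,8)}, so |H| = 10.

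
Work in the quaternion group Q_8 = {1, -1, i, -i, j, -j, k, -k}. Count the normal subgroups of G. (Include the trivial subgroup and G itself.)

6

G has 6 subgroups. Checking conjugation-invariance by order — order 1: 1/1 normal; order 2: 1/1 normal; order 4: 3/3 normal; order 8: 1/1 normal.
Total normal subgroups: 6.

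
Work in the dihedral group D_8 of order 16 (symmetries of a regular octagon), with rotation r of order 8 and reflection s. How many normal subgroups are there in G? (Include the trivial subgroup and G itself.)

7

G has 19 subgroups. Checking conjugation-invariance by order — order 1: 1/1 normal; order 2: 1/9 normal; order 4: 1/5 normal; order 8: 3/3 normal; order 16: 1/1 normal.
Total normal subgroups: 7.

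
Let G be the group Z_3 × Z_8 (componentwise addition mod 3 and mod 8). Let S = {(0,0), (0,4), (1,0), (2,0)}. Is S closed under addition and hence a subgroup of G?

Closure fails: (0,4) + (1,0) = (1,4) ∉ S. So S is not a subgroup.

No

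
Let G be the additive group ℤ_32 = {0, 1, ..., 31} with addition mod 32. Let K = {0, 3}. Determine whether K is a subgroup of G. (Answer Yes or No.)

No

3 ∈ K but its inverse 29 ∉ K, so K is not a subgroup.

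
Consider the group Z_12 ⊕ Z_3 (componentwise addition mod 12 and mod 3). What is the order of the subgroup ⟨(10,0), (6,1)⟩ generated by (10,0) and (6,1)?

18

|⟨(10,0)⟩| = 6 and |⟨(6,1)⟩| = 6, so |H| is a multiple of lcm(6, 6) = 6 and divides |G| = 36.
Closing under the operation: H = {(0,0), (0,1), (0,2), (2,0), (2,1), (2,2), (4,0), (4,1), (4,2), (6,0), (6,1), (6,2), (8,0), (8,1), (8,2), (10,0), (10,1), (10,2)}, so |H| = 18.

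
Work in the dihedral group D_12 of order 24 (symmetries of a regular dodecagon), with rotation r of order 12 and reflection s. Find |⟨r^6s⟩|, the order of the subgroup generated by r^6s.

2

Computing powers of r^6s: the smallest k with (r^6s)^k = e is k = 2.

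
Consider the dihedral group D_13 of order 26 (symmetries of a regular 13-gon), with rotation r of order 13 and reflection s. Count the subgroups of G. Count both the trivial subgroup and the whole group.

|G| = 26, so by Lagrange every subgroup order divides 26. Divisors: 1, 2, 13, 26.
Subgroups by order — order 1: 1; order 2: 13; order 13: 1; order 26: 1.
Total: 1 + 13 + 1 + 1 = 16.

16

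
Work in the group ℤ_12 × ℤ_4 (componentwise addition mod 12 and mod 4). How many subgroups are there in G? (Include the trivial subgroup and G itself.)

30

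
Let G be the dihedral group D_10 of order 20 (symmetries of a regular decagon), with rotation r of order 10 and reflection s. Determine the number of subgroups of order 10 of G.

3

|G| = 20 and 10 | 20, so subgroups of order 10 are possible by Lagrange.
The subgroups of order 10 are: {e, r, r^2, r^3, r^4, r^5, r^6, r^7, r^8, r^9}; {e, r^2, r^4, r^6, r^8, s, r^2s, r^4s, r^6s, r^8s}; {e, r^2, r^4, r^6, r^8, rs, r^3s, r^5s, r^7s, r^9s}.
So G has 3 subgroups of order 10.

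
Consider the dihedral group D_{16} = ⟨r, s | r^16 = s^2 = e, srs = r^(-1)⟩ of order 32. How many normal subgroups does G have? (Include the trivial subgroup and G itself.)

G has 36 subgroups. Checking conjugation-invariance by order — order 1: 1/1 normal; order 2: 1/17 normal; order 4: 1/9 normal; order 8: 1/5 normal; order 16: 3/3 normal; order 32: 1/1 normal.
Total normal subgroups: 8.

8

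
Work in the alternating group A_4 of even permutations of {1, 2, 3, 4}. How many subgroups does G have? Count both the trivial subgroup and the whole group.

|G| = 12, so by Lagrange every subgroup order divides 12. Divisors: 1, 2, 3, 4, 6, 12.
Subgroups by order — order 1: 1; order 2: 3; order 3: 4; order 4: 1; order 6: 0; order 12: 1.
Total: 1 + 3 + 4 + 1 + 0 + 1 = 10.

10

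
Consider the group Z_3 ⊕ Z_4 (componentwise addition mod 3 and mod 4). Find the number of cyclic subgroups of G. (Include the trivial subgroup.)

A cyclic subgroup of order d is generated by each of its φ(d) elements of order d, so the cyclic subgroups of order d number (#elements of order d)/φ(d).
Cyclic subgroups by order — order 1: 1; order 2: 1; order 3: 1; order 4: 1; order 6: 1; order 12: 1.
Total: 6.

6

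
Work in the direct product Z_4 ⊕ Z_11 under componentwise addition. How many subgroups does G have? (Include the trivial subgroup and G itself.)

6

|G| = 44, so by Lagrange every subgroup order divides 44. Divisors: 1, 2, 4, 11, 22, 44.
Subgroups by order — order 1: 1; order 2: 1; order 4: 1; order 11: 1; order 22: 1; order 44: 1.
Total: 1 + 1 + 1 + 1 + 1 + 1 = 6.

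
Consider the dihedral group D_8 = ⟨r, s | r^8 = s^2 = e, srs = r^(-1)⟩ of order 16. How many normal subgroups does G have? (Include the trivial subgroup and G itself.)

G has 19 subgroups. Checking conjugation-invariance by order — order 1: 1/1 normal; order 2: 1/9 normal; order 4: 1/5 normal; order 8: 3/3 normal; order 16: 1/1 normal.
Total normal subgroups: 7.

7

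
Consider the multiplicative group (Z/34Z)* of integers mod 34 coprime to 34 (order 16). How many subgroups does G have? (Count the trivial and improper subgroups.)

5

|G| = 16, so by Lagrange every subgroup order divides 16. Divisors: 1, 2, 4, 8, 16.
Subgroups by order — order 1: 1; order 2: 1; order 4: 1; order 8: 1; order 16: 1.
Total: 1 + 1 + 1 + 1 + 1 = 5.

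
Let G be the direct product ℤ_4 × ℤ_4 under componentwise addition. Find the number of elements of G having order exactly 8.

0

An element (a,b) has order lcm(ord(a), ord(b)); count pairs with lcm equal to 8.
Enumerating gives 0 such elements.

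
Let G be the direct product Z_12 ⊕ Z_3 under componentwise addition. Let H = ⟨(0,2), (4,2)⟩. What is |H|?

9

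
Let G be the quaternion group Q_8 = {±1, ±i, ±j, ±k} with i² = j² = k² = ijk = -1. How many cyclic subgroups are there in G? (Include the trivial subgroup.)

A cyclic subgroup of order d is generated by each of its φ(d) elements of order d, so the cyclic subgroups of order d number (#elements of order d)/φ(d).
Cyclic subgroups by order — order 1: 1; order 2: 1; order 4: 3.
Total: 5.

5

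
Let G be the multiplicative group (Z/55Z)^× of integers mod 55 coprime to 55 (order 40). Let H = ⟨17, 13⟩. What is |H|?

|⟨17⟩| = 20 and |⟨13⟩| = 20, so |H| is a multiple of lcm(20, 20) = 20 and divides |G| = 40.
Closing under the operation: H = {1, 2, 4, 7, 8, 9, 13, 14, 16, 17, 18, 26, 28, 31, 32, 34, 36, 43, 49, 52}, so |H| = 20.

20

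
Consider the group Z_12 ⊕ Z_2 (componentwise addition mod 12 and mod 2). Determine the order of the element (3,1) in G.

4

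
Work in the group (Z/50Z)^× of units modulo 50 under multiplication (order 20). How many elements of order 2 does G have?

1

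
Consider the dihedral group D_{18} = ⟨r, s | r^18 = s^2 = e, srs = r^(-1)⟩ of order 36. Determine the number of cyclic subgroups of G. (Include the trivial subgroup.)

A cyclic subgroup of order d is generated by each of its φ(d) elements of order d, so the cyclic subgroups of order d number (#elements of order d)/φ(d).
Cyclic subgroups by order — order 1: 1; order 2: 19; order 3: 1; order 6: 1; order 9: 1; order 18: 1.
Total: 24.

24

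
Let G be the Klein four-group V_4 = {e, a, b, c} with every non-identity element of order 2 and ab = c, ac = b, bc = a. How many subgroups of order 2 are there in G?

3

|G| = 4 and 2 | 4, so subgroups of order 2 are possible by Lagrange.
The subgroups of order 2 are: {e, a}; {e, b}; {e, c}.
So G has 3 subgroups of order 2.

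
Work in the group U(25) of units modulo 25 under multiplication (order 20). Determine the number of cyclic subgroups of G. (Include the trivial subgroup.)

6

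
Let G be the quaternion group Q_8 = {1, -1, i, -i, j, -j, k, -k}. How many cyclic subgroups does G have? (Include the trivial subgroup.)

5

Group the elements of G by the cyclic subgroup they generate; each cyclic subgroup of order d accounts for φ(d) elements.
Cyclic subgroups by order — order 1: 1; order 2: 1; order 4: 3.
Total: 5.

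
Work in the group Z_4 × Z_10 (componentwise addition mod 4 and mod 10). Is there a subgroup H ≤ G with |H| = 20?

Yes

20 | 40. A subgroup of order 20 is {(0,0), (0,1), (0,2), (0,3), (0,4), (0,5), (0,6), (0,7), (0,8), (0,9), (2,0), (2,1), (2,2), (2,3), (2,4), (2,5), (2,6), (2,7), (2,8), (2,9)}.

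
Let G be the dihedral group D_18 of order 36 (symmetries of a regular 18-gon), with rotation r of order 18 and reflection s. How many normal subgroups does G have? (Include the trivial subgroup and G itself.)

G has 45 subgroups. Checking conjugation-invariance by order — order 1: 1/1 normal; order 2: 1/19 normal; order 3: 1/1 normal; order 4: 0/9 normal; order 6: 1/7 normal; order 9: 1/1 normal; order 12: 0/3 normal; order 18: 3/3 normal; order 36: 1/1 normal.
Total normal subgroups: 9.

9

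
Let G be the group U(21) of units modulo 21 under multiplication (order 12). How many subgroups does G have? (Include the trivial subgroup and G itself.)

|G| = 12, so by Lagrange every subgroup order divides 12. Divisors: 1, 2, 3, 4, 6, 12.
Subgroups by order — order 1: 1; order 2: 3; order 3: 1; order 4: 1; order 6: 3; order 12: 1.
Total: 1 + 3 + 1 + 1 + 3 + 1 = 10.

10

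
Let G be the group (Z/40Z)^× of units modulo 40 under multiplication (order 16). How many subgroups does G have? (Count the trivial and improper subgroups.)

|G| = 16, so by Lagrange every subgroup order divides 16. Divisors: 1, 2, 4, 8, 16.
Subgroups by order — order 1: 1; order 2: 7; order 4: 11; order 8: 7; order 16: 1.
Total: 1 + 7 + 11 + 7 + 1 = 27.

27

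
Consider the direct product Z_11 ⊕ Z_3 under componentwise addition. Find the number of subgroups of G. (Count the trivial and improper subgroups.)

|G| = 33, so by Lagrange every subgroup order divides 33. Divisors: 1, 3, 11, 33.
Subgroups by order — order 1: 1; order 3: 1; order 11: 1; order 33: 1.
Total: 1 + 1 + 1 + 1 = 4.

4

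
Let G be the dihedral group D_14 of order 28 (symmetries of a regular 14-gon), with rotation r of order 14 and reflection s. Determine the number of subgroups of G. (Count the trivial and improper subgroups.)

|G| = 28, so by Lagrange every subgroup order divides 28. Divisors: 1, 2, 4, 7, 14, 28.
Subgroups by order — order 1: 1; order 2: 15; order 4: 7; order 7: 1; order 14: 3; order 28: 1.
Total: 1 + 15 + 7 + 1 + 3 + 1 = 28.

28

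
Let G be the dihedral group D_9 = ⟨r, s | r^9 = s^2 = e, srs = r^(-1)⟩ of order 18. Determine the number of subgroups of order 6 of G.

|G| = 18 and 6 | 18, so subgroups of order 6 are possible by Lagrange.
The subgroups of order 6 are: {e, r^3, r^6, r^2s, r^5s, r^8s}; {e, r^3, r^6, s, r^3s, r^6s}; {e, r^3, r^6, rs, r^4s, r^7s}.
So G has 3 subgroups of order 6.

3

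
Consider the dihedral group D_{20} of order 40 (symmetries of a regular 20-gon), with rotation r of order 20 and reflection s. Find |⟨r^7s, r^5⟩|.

8

|⟨r^7s⟩| = 2 and |⟨r^5⟩| = 4, so |H| is a multiple of lcm(2, 4) = 4 and divides |G| = 40.
Closing under the operation: H = {e, r^5, r^10, r^15, r^2s, r^7s, r^12s, r^17s}, so |H| = 8.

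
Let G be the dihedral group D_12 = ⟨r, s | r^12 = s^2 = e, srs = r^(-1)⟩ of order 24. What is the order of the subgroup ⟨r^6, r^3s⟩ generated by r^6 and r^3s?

|⟨r^6⟩| = 2 and |⟨r^3s⟩| = 2, so |H| is a multiple of lcm(2, 2) = 2 and divides |G| = 24.
Closing under the operation: H = {e, r^6, r^3s, r^9s}, so |H| = 4.

4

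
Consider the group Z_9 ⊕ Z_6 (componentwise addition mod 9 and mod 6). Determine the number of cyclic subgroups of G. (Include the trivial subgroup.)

16

Each element a generates a cyclic subgroup ⟨a⟩; distinct elements may generate the same one (a cyclic group of order d has φ(d) generators).
Cyclic subgroups by order — order 1: 1; order 2: 1; order 3: 4; order 6: 4; order 9: 3; order 18: 3.
Total: 16.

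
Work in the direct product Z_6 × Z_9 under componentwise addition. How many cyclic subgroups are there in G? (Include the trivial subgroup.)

Group the elements of G by the cyclic subgroup they generate; each cyclic subgroup of order d accounts for φ(d) elements.
Cyclic subgroups by order — order 1: 1; order 2: 1; order 3: 4; order 6: 4; order 9: 3; order 18: 3.
Total: 16.

16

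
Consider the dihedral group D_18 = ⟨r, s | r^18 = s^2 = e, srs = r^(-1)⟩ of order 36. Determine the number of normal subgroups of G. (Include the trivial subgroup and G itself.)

9

G has 45 subgroups. Checking conjugation-invariance by order — order 1: 1/1 normal; order 2: 1/19 normal; order 3: 1/1 normal; order 4: 0/9 normal; order 6: 1/7 normal; order 9: 1/1 normal; order 12: 0/3 normal; order 18: 3/3 normal; order 36: 1/1 normal.
Total normal subgroups: 9.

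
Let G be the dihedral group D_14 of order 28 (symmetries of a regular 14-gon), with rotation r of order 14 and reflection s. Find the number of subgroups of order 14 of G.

|G| = 28 and 14 | 28, so subgroups of order 14 are possible by Lagrange.
The subgroups of order 14 are: {e, r, r^2, r^3, r^4, r^5, r^6, r^7, r^8, r^9, r^10, r^11, r^12, r^13}; {e, r^2, r^4, r^6, r^8, r^10, r^12, s, r^2s, r^4s, r^6s, r^8s, r^10s, r^12s}; {e, r^2, r^4, r^6, r^8, r^10, r^12, rs, r^3s, r^5s, r^7s, r^9s, r^11s, r^13s}.
So G has 3 subgroups of order 14.

3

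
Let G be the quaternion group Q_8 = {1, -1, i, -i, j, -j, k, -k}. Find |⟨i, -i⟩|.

4

|⟨i⟩| = 4 and |⟨-i⟩| = 4, so |H| is a multiple of lcm(4, 4) = 4 and divides |G| = 8.
Closing under the operation: H = {1, -1, i, -i}, so |H| = 4.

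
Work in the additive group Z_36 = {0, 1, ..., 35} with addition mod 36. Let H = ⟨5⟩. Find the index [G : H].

|⟨5⟩| = 36 and |G| = 36.
By Lagrange, [G : H] = |G|/|H| = 36/36 = 1.

1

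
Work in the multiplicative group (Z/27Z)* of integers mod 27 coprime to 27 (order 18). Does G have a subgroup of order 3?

3 | 18. A subgroup of order 3 is {1, 10, 19}.

Yes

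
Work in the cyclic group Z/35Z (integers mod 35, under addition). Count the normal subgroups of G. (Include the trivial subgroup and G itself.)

4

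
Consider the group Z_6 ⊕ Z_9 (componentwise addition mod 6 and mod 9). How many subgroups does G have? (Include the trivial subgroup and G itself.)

20

|G| = 54, so by Lagrange every subgroup order divides 54. Divisors: 1, 2, 3, 6, 9, 18, 27, 54.
Subgroups by order — order 1: 1; order 2: 1; order 3: 4; order 6: 4; order 9: 4; order 18: 4; order 27: 1; order 54: 1.
Total: 1 + 1 + 4 + 4 + 4 + 4 + 1 + 1 = 20.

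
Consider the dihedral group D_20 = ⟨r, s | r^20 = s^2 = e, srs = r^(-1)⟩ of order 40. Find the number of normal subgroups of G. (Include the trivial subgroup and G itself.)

G has 48 subgroups. Checking conjugation-invariance by order — order 1: 1/1 normal; order 2: 1/21 normal; order 4: 1/11 normal; order 5: 1/1 normal; order 8: 0/5 normal; order 10: 1/5 normal; order 20: 3/3 normal; order 40: 1/1 normal.
Total normal subgroups: 9.

9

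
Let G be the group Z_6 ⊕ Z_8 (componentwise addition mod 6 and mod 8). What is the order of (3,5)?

8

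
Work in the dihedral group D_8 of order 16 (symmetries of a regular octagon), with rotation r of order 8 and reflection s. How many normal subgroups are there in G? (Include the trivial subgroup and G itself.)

7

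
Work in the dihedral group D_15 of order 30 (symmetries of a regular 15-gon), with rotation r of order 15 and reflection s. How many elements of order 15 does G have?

8

The elements of order 15 are: r, r^2, r^4, r^7, r^8, r^11, r^13, r^14.
That's 8.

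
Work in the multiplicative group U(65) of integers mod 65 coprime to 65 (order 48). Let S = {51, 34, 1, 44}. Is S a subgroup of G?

Yes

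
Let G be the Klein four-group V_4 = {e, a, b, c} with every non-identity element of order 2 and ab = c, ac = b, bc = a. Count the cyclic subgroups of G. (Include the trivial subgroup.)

4

Group the elements of G by the cyclic subgroup they generate; each cyclic subgroup of order d accounts for φ(d) elements.
Cyclic subgroups by order — order 1: 1; order 2: 3.
Total: 4.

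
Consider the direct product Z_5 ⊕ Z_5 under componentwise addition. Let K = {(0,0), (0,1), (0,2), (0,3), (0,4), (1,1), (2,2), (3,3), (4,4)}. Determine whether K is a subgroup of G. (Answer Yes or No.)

No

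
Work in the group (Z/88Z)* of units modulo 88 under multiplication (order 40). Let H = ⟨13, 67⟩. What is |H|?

20

|⟨13⟩| = 10 and |⟨67⟩| = 2, so |H| is a multiple of lcm(10, 2) = 10 and divides |G| = 40.
Closing under the operation: H = {1, 3, 7, 9, 13, 21, 25, 27, 29, 39, 49, 59, 61, 63, 67, 75, 79, 81, 85, 87}, so |H| = 20.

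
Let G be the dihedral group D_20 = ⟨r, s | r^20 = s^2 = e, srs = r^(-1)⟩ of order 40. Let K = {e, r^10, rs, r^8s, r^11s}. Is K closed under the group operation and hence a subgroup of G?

No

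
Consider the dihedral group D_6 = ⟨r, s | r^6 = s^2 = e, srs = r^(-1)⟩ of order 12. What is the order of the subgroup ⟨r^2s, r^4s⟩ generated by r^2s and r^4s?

6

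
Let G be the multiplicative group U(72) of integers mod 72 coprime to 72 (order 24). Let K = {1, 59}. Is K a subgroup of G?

No

59 ∈ K but its inverse 11 ∉ K, so K is not a subgroup.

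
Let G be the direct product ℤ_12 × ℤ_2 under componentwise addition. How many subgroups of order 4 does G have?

|G| = 24 and 4 | 24, so subgroups of order 4 are possible by Lagrange.
The subgroups of order 4 are: {(0,0), (0,1), (6,0), (6,1)}; {(0,0), (3,0), (6,0), (9,0)}; {(0,0), (3,1), (6,0), (9,1)}.
So G has 3 subgroups of order 4.

3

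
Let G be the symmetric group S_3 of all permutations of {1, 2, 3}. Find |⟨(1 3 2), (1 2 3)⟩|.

3

|⟨(1 3 2)⟩| = 3 and |⟨(1 2 3)⟩| = 3, so |H| is a multiple of lcm(3, 3) = 3 and divides |G| = 6.
Closing under the operation: H = {e, (1 2 3), (1 3 2)}, so |H| = 3.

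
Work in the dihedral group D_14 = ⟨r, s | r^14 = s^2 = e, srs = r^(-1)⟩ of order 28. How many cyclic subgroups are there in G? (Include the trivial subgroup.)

A cyclic subgroup of order d is generated by each of its φ(d) elements of order d, so the cyclic subgroups of order d number (#elements of order d)/φ(d).
Cyclic subgroups by order — order 1: 1; order 2: 15; order 7: 1; order 14: 1.
Total: 18.

18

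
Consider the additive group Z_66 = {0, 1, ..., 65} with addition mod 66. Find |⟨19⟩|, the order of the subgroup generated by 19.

66

In Z_66, the order of an element a is n/gcd(a, n).
gcd(19, 66) = 1, so |⟨19⟩| = 66/1 = 66.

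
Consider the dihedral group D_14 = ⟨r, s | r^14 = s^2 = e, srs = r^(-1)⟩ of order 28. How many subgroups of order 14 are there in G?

3

|G| = 28 and 14 | 28, so subgroups of order 14 are possible by Lagrange.
The subgroups of order 14 are: {e, r, r^2, r^3, r^4, r^5, r^6, r^7, r^8, r^9, r^10, r^11, r^12, r^13}; {e, r^2, r^4, r^6, r^8, r^10, r^12, s, r^2s, r^4s, r^6s, r^8s, r^10s, r^12s}; {e, r^2, r^4, r^6, r^8, r^10, r^12, rs, r^3s, r^5s, r^7s, r^9s, r^11s, r^13s}.
So G has 3 subgroups of order 14.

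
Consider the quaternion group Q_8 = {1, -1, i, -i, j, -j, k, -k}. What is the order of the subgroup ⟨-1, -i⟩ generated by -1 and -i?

|⟨-1⟩| = 2 and |⟨-i⟩| = 4, so |H| is a multiple of lcm(2, 4) = 4 and divides |G| = 8.
Closing under the operation: H = {1, -1, i, -i}, so |H| = 4.

4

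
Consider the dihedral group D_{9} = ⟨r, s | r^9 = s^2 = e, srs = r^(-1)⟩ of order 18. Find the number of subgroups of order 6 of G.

3

|G| = 18 and 6 | 18, so subgroups of order 6 are possible by Lagrange.
The subgroups of order 6 are: {e, r^3, r^6, r^2s, r^5s, r^8s}; {e, r^3, r^6, s, r^3s, r^6s}; {e, r^3, r^6, rs, r^4s, r^7s}.
So G has 3 subgroups of order 6.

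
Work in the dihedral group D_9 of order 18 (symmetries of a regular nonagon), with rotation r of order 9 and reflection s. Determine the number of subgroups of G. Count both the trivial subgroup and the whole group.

16

|G| = 18, so by Lagrange every subgroup order divides 18. Divisors: 1, 2, 3, 6, 9, 18.
Subgroups by order — order 1: 1; order 2: 9; order 3: 1; order 6: 3; order 9: 1; order 18: 1.
Total: 1 + 9 + 1 + 3 + 1 + 1 = 16.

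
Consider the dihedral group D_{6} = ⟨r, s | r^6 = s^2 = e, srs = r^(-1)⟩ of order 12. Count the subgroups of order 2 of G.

|G| = 12 and 2 | 12, so subgroups of order 2 are possible by Lagrange.
The subgroups of order 2 are: {e, r^2s}; {e, r^3}; {e, r^3s}; {e, r^4s}; … (7 in all).
So G has 7 subgroups of order 2.

7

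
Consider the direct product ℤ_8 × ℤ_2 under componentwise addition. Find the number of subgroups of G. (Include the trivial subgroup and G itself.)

11

|G| = 16, so by Lagrange every subgroup order divides 16. Divisors: 1, 2, 4, 8, 16.
Subgroups by order — order 1: 1; order 2: 3; order 4: 3; order 8: 3; order 16: 1.
Total: 1 + 3 + 3 + 3 + 1 = 11.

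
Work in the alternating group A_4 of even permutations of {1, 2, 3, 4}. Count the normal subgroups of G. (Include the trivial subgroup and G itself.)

3

G has 10 subgroups. Checking conjugation-invariance by order — order 1: 1/1 normal; order 2: 0/3 normal; order 3: 0/4 normal; order 4: 1/1 normal; order 12: 1/1 normal.
Total normal subgroups: 3.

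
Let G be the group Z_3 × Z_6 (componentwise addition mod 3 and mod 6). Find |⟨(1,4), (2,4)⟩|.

9

|⟨(1,4)⟩| = 3 and |⟨(2,4)⟩| = 3, so |H| is a multiple of lcm(3, 3) = 3 and divides |G| = 18.
Closing under the operation: H = {(0,0), (0,2), (0,4), (1,0), (1,2), (1,4), (2,0), (2,2), (2,4)}, so |H| = 9.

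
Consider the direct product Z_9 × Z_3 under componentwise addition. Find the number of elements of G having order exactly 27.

0

An element (a,b) has order lcm(ord(a), ord(b)); count pairs with lcm equal to 27.
Enumerating gives 0 such elements.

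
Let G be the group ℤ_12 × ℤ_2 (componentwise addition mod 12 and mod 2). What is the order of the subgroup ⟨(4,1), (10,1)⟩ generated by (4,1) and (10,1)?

|⟨(4,1)⟩| = 6 and |⟨(10,1)⟩| = 6, so |H| is a multiple of lcm(6, 6) = 6 and divides |G| = 24.
Closing under the operation: H = {(0,0), (0,1), (2,0), (2,1), (4,0), (4,1), (6,0), (6,1), (8,0), (8,1), (10,0), (10,1)}, so |H| = 12.

12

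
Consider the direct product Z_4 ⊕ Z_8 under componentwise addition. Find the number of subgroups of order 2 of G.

3

|G| = 32 and 2 | 32, so subgroups of order 2 are possible by Lagrange.
The subgroups of order 2 are: {(0,0), (0,4)}; {(0,0), (2,0)}; {(0,0), (2,4)}.
So G has 3 subgroups of order 2.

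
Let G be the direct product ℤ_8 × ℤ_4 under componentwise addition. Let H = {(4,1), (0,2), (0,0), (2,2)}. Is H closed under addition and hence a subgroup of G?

(2,2) ∈ H but its inverse (6,2) ∉ H, so H is not a subgroup.

No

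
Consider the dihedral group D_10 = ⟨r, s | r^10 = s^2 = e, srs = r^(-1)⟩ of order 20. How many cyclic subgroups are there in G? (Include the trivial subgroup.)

14

Each element a generates a cyclic subgroup ⟨a⟩; distinct elements may generate the same one (a cyclic group of order d has φ(d) generators).
Cyclic subgroups by order — order 1: 1; order 2: 11; order 5: 1; order 10: 1.
Total: 14.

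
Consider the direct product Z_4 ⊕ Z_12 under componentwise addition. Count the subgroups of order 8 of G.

3

|G| = 48 and 8 | 48, so subgroups of order 8 are possible by Lagrange.
The subgroups of order 8 are: {(0,0), (0,3), (0,6), (0,9), (2,0), (2,3), (2,6), (2,9)}; {(0,0), (0,6), (1,0), (1,6), (2,0), (2,6), (3,0), (3,6)}; {(0,0), (0,6), (1,3), (1,9), (2,0), (2,6), (3,3), (3,9)}.
So G has 3 subgroups of order 8.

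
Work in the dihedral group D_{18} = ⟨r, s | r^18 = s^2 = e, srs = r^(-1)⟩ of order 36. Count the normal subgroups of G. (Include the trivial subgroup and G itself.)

G has 45 subgroups. Checking conjugation-invariance by order — order 1: 1/1 normal; order 2: 1/19 normal; order 3: 1/1 normal; order 4: 0/9 normal; order 6: 1/7 normal; order 9: 1/1 normal; order 12: 0/3 normal; order 18: 3/3 normal; order 36: 1/1 normal.
Total normal subgroups: 9.

9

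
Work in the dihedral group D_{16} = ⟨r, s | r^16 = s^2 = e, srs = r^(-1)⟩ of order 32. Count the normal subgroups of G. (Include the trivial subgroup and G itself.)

8

G has 36 subgroups. Checking conjugation-invariance by order — order 1: 1/1 normal; order 2: 1/17 normal; order 4: 1/9 normal; order 8: 1/5 normal; order 16: 3/3 normal; order 32: 1/1 normal.
Total normal subgroups: 8.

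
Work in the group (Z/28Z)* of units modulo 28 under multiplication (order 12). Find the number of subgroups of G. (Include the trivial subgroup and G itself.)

10

|G| = 12, so by Lagrange every subgroup order divides 12. Divisors: 1, 2, 3, 4, 6, 12.
Subgroups by order — order 1: 1; order 2: 3; order 3: 1; order 4: 1; order 6: 3; order 12: 1.
Total: 1 + 3 + 1 + 1 + 3 + 1 = 10.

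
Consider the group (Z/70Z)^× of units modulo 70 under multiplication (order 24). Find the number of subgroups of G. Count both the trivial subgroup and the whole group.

16

|G| = 24, so by Lagrange every subgroup order divides 24. Divisors: 1, 2, 3, 4, 6, 8, 12, 24.
Subgroups by order — order 1: 1; order 2: 3; order 3: 1; order 4: 3; order 6: 3; order 8: 1; order 12: 3; order 24: 1.
Total: 1 + 3 + 1 + 3 + 3 + 1 + 3 + 1 = 16.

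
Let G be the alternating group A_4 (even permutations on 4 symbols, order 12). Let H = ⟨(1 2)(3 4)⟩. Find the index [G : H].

6

|⟨(1 2)(3 4)⟩| = 2 and |G| = 12.
By Lagrange, [G : H] = |G|/|H| = 12/2 = 6.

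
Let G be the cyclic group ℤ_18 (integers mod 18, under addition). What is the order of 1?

18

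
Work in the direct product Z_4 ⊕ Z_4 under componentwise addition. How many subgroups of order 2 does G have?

3

|G| = 16 and 2 | 16, so subgroups of order 2 are possible by Lagrange.
The subgroups of order 2 are: {(0,0), (0,2)}; {(0,0), (2,0)}; {(0,0), (2,2)}.
So G has 3 subgroups of order 2.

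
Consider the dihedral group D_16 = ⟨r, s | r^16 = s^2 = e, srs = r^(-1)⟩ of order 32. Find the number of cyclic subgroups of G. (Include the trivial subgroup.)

Each element a generates a cyclic subgroup ⟨a⟩; distinct elements may generate the same one (a cyclic group of order d has φ(d) generators).
Cyclic subgroups by order — order 1: 1; order 2: 17; order 4: 1; order 8: 1; order 16: 1.
Total: 21.

21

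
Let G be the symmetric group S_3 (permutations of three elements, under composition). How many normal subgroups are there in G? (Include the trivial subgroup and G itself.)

3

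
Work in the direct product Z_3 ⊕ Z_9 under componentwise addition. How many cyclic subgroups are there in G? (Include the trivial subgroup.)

Each element a generates a cyclic subgroup ⟨a⟩; distinct elements may generate the same one (a cyclic group of order d has φ(d) generators).
Cyclic subgroups by order — order 1: 1; order 3: 4; order 9: 3.
Total: 8.

8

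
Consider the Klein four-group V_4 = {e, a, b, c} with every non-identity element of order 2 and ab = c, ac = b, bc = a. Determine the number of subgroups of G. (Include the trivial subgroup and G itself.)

|G| = 4, so by Lagrange every subgroup order divides 4. Divisors: 1, 2, 4.
Subgroups by order — order 1: 1; order 2: 3; order 4: 1.
Total: 1 + 3 + 1 = 5.

5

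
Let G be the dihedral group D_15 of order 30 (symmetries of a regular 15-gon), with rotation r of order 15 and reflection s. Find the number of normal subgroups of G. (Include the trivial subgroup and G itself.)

5

G has 28 subgroups. Checking conjugation-invariance by order — order 1: 1/1 normal; order 2: 0/15 normal; order 3: 1/1 normal; order 5: 1/1 normal; order 6: 0/5 normal; order 10: 0/3 normal; order 15: 1/1 normal; order 30: 1/1 normal.
Total normal subgroups: 5.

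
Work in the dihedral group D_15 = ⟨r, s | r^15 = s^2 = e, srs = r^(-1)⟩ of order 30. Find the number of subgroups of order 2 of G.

15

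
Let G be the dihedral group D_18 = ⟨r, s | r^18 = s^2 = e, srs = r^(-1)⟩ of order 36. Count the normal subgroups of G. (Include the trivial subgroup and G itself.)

9

G has 45 subgroups. Checking conjugation-invariance by order — order 1: 1/1 normal; order 2: 1/19 normal; order 3: 1/1 normal; order 4: 0/9 normal; order 6: 1/7 normal; order 9: 1/1 normal; order 12: 0/3 normal; order 18: 3/3 normal; order 36: 1/1 normal.
Total normal subgroups: 9.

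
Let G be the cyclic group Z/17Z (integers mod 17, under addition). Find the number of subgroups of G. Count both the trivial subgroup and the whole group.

2

Subgroups of the cyclic group Z/17Z correspond bijectively to divisors of 17.
Divisors of 17: 1, 17.
So Z/17Z has 2 subgroups.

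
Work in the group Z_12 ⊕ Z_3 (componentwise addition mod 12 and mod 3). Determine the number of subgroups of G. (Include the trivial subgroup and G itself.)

|G| = 36, so by Lagrange every subgroup order divides 36. Divisors: 1, 2, 3, 4, 6, 9, 12, 18, 36.
Subgroups by order — order 1: 1; order 2: 1; order 3: 4; order 4: 1; order 6: 4; order 9: 1; order 12: 4; order 18: 1; order 36: 1.
Total: 1 + 1 + 4 + 1 + 4 + 1 + 4 + 1 + 1 = 18.

18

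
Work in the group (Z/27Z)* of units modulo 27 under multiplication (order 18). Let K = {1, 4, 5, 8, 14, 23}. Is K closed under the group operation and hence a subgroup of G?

No

4 ∈ K but its inverse 7 ∉ K, so K is not a subgroup.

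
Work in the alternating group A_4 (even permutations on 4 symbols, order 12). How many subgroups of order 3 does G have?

|G| = 12 and 3 | 12, so subgroups of order 3 are possible by Lagrange.
The subgroups of order 3 are: {e, (1 2 3), (1 3 2)}; {e, (1 2 4), (1 4 2)}; {e, (1 3 4), (1 4 3)}; {e, (2 3 4), (2 4 3)}.
So G has 4 subgroups of order 3.

4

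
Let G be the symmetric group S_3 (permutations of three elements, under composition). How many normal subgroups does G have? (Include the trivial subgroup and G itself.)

G has 6 subgroups. Checking conjugation-invariance by order — order 1: 1/1 normal; order 2: 0/3 normal; order 3: 1/1 normal; order 6: 1/1 normal.
Total normal subgroups: 3.

3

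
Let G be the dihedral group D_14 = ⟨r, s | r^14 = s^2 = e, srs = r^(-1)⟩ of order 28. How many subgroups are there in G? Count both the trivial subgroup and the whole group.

28

|G| = 28, so by Lagrange every subgroup order divides 28. Divisors: 1, 2, 4, 7, 14, 28.
Subgroups by order — order 1: 1; order 2: 15; order 4: 7; order 7: 1; order 14: 3; order 28: 1.
Total: 1 + 15 + 7 + 1 + 3 + 1 = 28.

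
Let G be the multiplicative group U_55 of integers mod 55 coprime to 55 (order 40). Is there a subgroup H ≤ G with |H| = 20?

Yes

20 | 40. A subgroup of order 20 is {1, 3, 4, 9, 12, 14, 16, 23, 26, 27, 31, 34, 36, 37, 38, 42, 47, 48, 49, 53}.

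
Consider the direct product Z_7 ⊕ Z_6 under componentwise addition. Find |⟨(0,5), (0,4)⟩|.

6

|⟨(0,5)⟩| = 6 and |⟨(0,4)⟩| = 3, so |H| is a multiple of lcm(6, 3) = 6 and divides |G| = 42.
Closing under the operation: H = {(0,0), (0,1), (0,2), (0,3), (0,4), (0,5)}, so |H| = 6.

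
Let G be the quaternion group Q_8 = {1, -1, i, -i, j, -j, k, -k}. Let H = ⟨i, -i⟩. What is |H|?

|⟨i⟩| = 4 and |⟨-i⟩| = 4, so |H| is a multiple of lcm(4, 4) = 4 and divides |G| = 8.
Closing under the operation: H = {1, -1, i, -i}, so |H| = 4.

4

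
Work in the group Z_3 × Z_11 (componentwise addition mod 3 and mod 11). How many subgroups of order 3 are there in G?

1

|G| = 33 and 3 | 33, so subgroups of order 3 are possible by Lagrange.
The subgroups of order 3 are: {(0,0), (1,0), (2,0)}.
So G has 1 subgroup of order 3.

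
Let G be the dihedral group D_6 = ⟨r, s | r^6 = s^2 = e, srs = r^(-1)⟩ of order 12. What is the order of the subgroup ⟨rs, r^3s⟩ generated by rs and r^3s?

6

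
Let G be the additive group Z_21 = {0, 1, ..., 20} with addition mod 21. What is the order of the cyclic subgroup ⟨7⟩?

3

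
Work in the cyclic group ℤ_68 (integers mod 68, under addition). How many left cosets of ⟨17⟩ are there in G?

17

|⟨17⟩| = 4 and |G| = 68.
By Lagrange, [G : H] = |G|/|H| = 68/4 = 17.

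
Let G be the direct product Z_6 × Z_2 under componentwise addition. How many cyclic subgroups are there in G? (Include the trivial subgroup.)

8

Group the elements of G by the cyclic subgroup they generate; each cyclic subgroup of order d accounts for φ(d) elements.
Cyclic subgroups by order — order 1: 1; order 2: 3; order 3: 1; order 6: 3.
Total: 8.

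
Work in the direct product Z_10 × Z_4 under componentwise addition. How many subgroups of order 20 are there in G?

3

|G| = 40 and 20 | 40, so subgroups of order 20 are possible by Lagrange.
The subgroups of order 20 are: {(0,0), (0,1), (0,2), (0,3), (2,0), (2,1), (2,2), (2,3), (4,0), (4,1), (4,2), (4,3), (6,0), (6,1), (6,2), (6,3), (8,0), (8,1), (8,2), (8,3)}; {(0,0), (0,2), (1,0), (1,2), (2,0), (2,2), (3,0), (3,2), (4,0), (4,2), (5,0), (5,2), (6,0), (6,2), (7,0), (7,2), (8,0), (8,2), (9,0), (9,2)}; {(0,0), (0,2), (1,1), (1,3), (2,0), (2,2), (3,1), (3,3), (4,0), (4,2), (5,1), (5,3), (6,0), (6,2), (7,1), (7,3), (8,0), (8,2), (9,1), (9,3)}.
So G has 3 subgroups of order 20.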